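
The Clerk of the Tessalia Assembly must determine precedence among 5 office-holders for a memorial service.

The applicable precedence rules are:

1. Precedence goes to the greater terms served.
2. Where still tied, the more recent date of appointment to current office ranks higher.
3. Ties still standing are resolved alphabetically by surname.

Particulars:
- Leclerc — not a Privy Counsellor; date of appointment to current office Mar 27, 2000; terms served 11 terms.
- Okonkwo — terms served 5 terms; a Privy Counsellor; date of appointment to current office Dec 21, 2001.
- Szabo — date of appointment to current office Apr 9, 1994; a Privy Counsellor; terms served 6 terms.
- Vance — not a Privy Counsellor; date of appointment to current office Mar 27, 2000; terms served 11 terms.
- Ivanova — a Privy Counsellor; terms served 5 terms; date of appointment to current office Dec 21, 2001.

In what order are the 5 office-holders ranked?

By terms served (higher first): Leclerc and Vance (both 11 terms); then Szabo (6 terms); then Ivanova and Okonkwo (both 5 terms).
Leclerc and Vance both have date of appointment to current office Mar 27, 2000, so the next rule applies.
Among Leclerc and Vance, alphabetically by surname: Leclerc before Vance.
Ivanova and Okonkwo both have date of appointment to current office Dec 21, 2001, so the next rule applies.
Among Ivanova and Okonkwo, alphabetically by surname: Ivanova before Okonkwo.
Full order: Leclerc, Vance, Szabo, Ivanova, Okonkwo.

Leclerc, Vance, Szabo, Ivanova, Okonkwo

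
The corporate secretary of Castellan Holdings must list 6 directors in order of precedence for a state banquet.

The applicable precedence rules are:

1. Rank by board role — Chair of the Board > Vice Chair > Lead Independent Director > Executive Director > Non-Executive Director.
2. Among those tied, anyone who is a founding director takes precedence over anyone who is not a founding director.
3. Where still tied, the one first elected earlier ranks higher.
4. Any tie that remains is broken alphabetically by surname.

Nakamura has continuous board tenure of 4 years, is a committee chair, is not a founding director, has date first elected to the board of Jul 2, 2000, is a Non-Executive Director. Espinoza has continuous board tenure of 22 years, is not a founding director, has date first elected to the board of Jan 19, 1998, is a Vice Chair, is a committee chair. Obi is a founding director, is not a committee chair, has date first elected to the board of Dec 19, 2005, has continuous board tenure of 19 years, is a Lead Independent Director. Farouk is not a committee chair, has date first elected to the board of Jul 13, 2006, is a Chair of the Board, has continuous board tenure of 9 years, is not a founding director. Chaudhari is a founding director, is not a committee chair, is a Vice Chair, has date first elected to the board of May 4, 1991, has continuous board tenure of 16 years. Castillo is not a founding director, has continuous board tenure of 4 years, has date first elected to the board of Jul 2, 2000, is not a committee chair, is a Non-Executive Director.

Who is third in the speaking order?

By board role: Farouk (Chair of the Board); then Chaudhari and Espinoza (Vice Chair); then Obi (Lead Independent Director); then Castillo and Nakamura (Non-Executive Director).
Among Chaudhari and Espinoza, a founding director before not a founding director: Chaudhari (a founding director) before Espinoza (not a founding director).
Castillo and Nakamura are each not a founding director, so the next rule applies.
Castillo and Nakamura both have date first elected to the board Jul 2, 2000, so the next rule applies.
Among Castillo and Nakamura, alphabetically by surname: Castillo before Nakamura.
Order: Farouk, Chaudhari, Espinoza, Obi, Castillo, Nakamura.

Espinoza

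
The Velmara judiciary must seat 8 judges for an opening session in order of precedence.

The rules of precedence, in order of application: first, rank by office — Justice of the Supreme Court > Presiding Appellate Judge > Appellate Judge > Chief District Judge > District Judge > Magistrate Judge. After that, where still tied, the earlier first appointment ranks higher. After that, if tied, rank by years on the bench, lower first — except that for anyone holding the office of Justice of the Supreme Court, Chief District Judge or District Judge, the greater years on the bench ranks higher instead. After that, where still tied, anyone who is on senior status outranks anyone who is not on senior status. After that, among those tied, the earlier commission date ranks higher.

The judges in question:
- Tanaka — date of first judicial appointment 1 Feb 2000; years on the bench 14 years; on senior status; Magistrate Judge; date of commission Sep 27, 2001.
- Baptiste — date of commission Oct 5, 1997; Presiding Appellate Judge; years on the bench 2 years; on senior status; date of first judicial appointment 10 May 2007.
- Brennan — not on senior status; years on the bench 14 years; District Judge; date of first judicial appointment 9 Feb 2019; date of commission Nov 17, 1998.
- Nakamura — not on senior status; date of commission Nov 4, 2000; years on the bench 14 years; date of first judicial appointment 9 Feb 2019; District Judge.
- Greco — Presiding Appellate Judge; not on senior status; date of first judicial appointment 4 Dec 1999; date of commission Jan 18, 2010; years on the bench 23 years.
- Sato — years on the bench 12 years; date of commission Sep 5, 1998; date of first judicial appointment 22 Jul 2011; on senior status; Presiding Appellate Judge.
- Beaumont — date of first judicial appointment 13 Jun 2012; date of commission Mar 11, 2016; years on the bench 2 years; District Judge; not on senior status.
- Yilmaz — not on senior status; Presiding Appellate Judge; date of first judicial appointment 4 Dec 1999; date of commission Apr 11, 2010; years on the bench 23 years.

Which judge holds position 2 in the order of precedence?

Yilmaz

By office: Greco, Yilmaz, Baptiste and Sato (Presiding Appellate Judge); then Beaumont, Brennan and Nakamura (District Judge); then Tanaka (Magistrate Judge).
Among Greco, Yilmaz, Baptiste and Sato, by date of first judicial appointment (earlier first): Greco and Yilmaz (4 Dec 1999) before Baptiste (10 May 2007) before Sato (22 Jul 2011).
Greco and Yilmaz both have years on the bench 23 years, so the next rule applies.
Greco and Yilmaz are each not on senior status, so the next rule applies.
Among Greco and Yilmaz, by date of commission (earlier first): Greco (Jan 18, 2010) before Yilmaz (Apr 11, 2010).
Among Beaumont, Brennan and Nakamura, by date of first judicial appointment (earlier first): Beaumont (13 Jun 2012) before Brennan and Nakamura (9 Feb 2019).
Brennan and Nakamura both have years on the bench 14 years, so the next rule applies.
Brennan and Nakamura are each not on senior status, so the next rule applies.
Among Brennan and Nakamura, by date of commission (earlier first): Brennan (Nov 17, 1998) before Nakamura (Nov 4, 2000).
Order: Greco, Yilmaz, Baptiste, Sato, Beaumont, Brennan, Nakamura, Tanaka.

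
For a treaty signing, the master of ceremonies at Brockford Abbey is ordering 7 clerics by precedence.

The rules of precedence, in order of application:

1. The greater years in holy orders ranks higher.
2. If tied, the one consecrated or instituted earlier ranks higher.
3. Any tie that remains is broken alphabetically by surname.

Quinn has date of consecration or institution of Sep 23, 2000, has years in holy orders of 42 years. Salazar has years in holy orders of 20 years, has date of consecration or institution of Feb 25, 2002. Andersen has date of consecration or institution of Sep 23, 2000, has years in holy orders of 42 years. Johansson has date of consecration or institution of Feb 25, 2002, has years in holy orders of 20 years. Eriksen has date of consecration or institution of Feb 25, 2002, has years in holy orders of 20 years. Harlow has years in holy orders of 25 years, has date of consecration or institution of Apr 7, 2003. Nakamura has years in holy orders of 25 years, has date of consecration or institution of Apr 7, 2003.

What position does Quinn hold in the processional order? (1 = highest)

By years in holy orders (higher first): Andersen and Quinn (both 42 years); then Harlow and Nakamura (both 25 years); then Eriksen, Johansson and Salazar (each 20 years).
Andersen and Quinn both have date of consecration or institution Sep 23, 2000, so the next rule applies.
Among Andersen and Quinn, alphabetically by surname: Andersen before Quinn.
Harlow and Nakamura both have date of consecration or institution Apr 7, 2003, so the next rule applies.
Among Harlow and Nakamura, alphabetically by surname: Harlow before Nakamura.
Eriksen, Johansson and Salazar all have date of consecration or institution Feb 25, 2002, so the next rule applies.
Among Eriksen, Johansson and Salazar, alphabetically by surname: Eriksen before Johansson before Salazar.
Order: Andersen, Quinn, Harlow, Nakamura, Eriksen, Johansson, Salazar. So position 2.

2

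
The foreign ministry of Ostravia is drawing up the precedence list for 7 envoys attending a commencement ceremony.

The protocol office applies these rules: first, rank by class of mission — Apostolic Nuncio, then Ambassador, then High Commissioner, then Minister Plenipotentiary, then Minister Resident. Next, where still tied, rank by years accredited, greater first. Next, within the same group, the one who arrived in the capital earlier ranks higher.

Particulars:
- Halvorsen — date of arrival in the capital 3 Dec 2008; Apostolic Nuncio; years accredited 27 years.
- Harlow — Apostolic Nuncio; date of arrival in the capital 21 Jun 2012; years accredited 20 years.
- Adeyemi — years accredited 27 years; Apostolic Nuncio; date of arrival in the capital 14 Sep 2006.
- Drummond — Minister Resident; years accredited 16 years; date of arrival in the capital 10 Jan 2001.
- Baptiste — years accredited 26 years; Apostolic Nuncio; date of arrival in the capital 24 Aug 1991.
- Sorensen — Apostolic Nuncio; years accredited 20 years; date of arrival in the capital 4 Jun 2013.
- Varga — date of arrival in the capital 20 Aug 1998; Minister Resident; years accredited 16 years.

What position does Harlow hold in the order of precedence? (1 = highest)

By class of mission: Adeyemi, Halvorsen, Baptiste, Harlow and Sorensen (Apostolic Nuncio); then Varga and Drummond (Minister Resident).
Among Adeyemi, Halvorsen, Baptiste, Harlow and Sorensen, by years accredited (higher first): Adeyemi and Halvorsen (27 years) before Baptiste (26 years) before Harlow and Sorensen (20 years).
Among Adeyemi and Halvorsen, by date of arrival in the capital (earlier first): Adeyemi (14 Sep 2006) before Halvorsen (3 Dec 2008).
Among Harlow and Sorensen, by date of arrival in the capital (earlier first): Harlow (21 Jun 2012) before Sorensen (4 Jun 2013).
Varga and Drummond both have years accredited 16 years, so the next rule applies.
Among Varga and Drummond, by date of arrival in the capital (earlier first): Varga (20 Aug 1998) before Drummond (10 Jan 2001).
Order: Adeyemi, Halvorsen, Baptiste, Harlow, Sorensen, Varga, Drummond. So position 4.

4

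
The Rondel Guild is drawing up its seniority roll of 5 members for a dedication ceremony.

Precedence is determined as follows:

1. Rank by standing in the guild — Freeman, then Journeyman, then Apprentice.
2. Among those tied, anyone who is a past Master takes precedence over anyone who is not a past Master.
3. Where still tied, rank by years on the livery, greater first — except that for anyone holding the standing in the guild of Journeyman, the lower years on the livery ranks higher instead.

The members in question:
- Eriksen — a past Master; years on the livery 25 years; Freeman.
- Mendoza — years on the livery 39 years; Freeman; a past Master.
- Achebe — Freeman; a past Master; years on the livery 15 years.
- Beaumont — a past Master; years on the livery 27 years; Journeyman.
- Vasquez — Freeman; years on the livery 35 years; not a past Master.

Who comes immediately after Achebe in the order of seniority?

By standing in the guild: Mendoza, Eriksen, Achebe and Vasquez (Freeman); then Beaumont (Journeyman).
Among Mendoza, Eriksen, Achebe and Vasquez, a past Master before not a past Master: Mendoza, Eriksen and Achebe (a past Master) before Vasquez (not a past Master).
Among Mendoza, Eriksen and Achebe, by years on the livery (higher first): Mendoza (39 years) before Eriksen (25 years) before Achebe (15 years).
Order: Mendoza, Eriksen, Achebe, Vasquez, Beaumont.

Vasquez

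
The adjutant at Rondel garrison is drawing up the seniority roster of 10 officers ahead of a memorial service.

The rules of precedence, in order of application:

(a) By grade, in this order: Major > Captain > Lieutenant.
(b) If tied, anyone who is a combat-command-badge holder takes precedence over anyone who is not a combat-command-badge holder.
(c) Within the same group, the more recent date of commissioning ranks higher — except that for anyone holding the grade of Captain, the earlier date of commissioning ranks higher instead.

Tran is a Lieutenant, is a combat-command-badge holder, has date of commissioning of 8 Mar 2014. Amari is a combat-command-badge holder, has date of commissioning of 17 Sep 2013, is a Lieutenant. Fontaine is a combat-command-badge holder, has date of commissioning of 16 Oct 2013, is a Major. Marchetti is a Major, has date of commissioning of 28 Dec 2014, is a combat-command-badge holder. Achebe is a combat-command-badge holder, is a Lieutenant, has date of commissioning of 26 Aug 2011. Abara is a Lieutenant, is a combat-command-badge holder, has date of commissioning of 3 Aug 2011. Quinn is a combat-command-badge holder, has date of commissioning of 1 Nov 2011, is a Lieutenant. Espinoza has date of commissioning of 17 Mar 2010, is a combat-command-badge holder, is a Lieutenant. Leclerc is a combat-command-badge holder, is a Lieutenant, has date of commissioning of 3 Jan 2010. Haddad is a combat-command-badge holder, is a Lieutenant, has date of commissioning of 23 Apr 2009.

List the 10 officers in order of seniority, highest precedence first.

Marchetti, Fontaine, Tran, Amari, Quinn, Achebe, Abara, Espinoza, Leclerc, Haddad

By grade: Marchetti and Fontaine (Major); then Tran, Amari, Quinn, Achebe, Abara, Espinoza, Leclerc and Haddad (Lieutenant).
Marchetti and Fontaine are each a combat-command-badge holder, so the next rule applies.
Among Marchetti and Fontaine, by date of commissioning (later first): Marchetti (28 Dec 2014) before Fontaine (16 Oct 2013).
Tran, Amari, Quinn, Achebe, Abara, Espinoza, Leclerc and Haddad are each a combat-command-badge holder, so the next rule applies.
Among Tran, Amari, Quinn, Achebe, Abara, Espinoza, Leclerc and Haddad, by date of commissioning (later first): Tran (8 Mar 2014) before Amari (17 Sep 2013) before Quinn (1 Nov 2011) before Achebe (26 Aug 2011) before Abara (3 Aug 2011) before Espinoza (17 Mar 2010) before Leclerc (3 Jan 2010) before Haddad (23 Apr 2009).
Full order: Marchetti, Fontaine, Tran, Amari, Quinn, Achebe, Abara, Espinoza, Leclerc, Haddad.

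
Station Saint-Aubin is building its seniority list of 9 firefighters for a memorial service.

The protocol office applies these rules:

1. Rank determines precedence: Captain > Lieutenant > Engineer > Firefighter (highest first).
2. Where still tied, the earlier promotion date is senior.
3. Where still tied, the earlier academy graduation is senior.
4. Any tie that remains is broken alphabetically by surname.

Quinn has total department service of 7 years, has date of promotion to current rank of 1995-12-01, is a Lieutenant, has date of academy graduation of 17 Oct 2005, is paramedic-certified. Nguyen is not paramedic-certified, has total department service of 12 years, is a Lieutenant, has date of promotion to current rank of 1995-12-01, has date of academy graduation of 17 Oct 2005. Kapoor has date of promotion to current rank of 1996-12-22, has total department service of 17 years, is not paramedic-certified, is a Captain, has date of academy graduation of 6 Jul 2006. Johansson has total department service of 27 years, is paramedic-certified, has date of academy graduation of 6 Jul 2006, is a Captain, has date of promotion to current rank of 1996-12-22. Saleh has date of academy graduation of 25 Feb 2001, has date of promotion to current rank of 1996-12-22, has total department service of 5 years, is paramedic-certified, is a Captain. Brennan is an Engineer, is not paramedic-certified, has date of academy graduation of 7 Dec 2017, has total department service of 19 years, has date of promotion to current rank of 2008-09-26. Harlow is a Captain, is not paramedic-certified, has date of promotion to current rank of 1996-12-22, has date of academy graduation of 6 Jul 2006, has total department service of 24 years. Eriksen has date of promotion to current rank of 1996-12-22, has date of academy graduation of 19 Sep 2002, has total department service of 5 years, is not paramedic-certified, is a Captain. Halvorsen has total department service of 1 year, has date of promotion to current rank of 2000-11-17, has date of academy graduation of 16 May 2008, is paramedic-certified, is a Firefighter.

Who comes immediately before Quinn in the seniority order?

By rank: Saleh, Eriksen, Harlow, Johansson and Kapoor (Captain); then Nguyen and Quinn (Lieutenant); then Brennan (Engineer); then Halvorsen (Firefighter).
Saleh, Eriksen, Harlow, Johansson and Kapoor all have date of promotion to current rank 1996-12-22, so the next rule applies.
Among Saleh, Eriksen, Harlow, Johansson and Kapoor, by date of academy graduation (earlier first): Saleh (25 Feb 2001) before Eriksen (19 Sep 2002) before Harlow, Johansson and Kapoor (6 Jul 2006).
Among Harlow, Johansson and Kapoor, alphabetically by surname: Harlow before Johansson before Kapoor.
Nguyen and Quinn both have date of promotion to current rank 1995-12-01, so the next rule applies.
Nguyen and Quinn both have date of academy graduation 17 Oct 2005, so the next rule applies.
Among Nguyen and Quinn, alphabetically by surname: Nguyen before Quinn.
Order: Saleh, Eriksen, Harlow, Johansson, Kapoor, Nguyen, Quinn, Brennan, Halvorsen.

Nguyen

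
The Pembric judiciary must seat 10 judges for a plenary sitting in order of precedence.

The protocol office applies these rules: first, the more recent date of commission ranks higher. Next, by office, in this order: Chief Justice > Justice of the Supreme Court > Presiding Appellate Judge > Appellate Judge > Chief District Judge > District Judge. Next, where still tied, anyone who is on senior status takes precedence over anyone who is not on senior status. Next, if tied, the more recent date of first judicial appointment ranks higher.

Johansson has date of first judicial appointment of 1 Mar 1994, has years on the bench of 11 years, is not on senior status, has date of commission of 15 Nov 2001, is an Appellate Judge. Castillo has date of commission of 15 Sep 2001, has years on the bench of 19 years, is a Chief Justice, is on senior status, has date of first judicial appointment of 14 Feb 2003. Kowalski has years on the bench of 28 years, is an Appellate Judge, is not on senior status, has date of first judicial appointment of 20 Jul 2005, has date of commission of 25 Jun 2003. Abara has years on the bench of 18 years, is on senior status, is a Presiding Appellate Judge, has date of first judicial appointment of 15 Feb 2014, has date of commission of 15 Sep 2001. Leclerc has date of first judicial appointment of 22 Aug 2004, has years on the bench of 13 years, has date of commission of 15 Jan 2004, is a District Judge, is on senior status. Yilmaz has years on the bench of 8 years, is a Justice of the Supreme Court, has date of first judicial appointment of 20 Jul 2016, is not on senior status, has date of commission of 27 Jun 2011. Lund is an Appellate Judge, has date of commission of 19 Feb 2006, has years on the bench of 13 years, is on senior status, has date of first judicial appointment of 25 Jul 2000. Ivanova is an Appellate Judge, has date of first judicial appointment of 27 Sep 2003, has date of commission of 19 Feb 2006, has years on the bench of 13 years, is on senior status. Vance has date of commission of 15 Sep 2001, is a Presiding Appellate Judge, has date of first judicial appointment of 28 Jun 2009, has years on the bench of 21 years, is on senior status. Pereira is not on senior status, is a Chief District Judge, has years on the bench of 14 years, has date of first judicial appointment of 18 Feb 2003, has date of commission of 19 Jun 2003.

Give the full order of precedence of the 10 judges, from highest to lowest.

Yilmaz, Ivanova, Lund, Leclerc, Kowalski, Pereira, Johansson, Castillo, Abara, Vance

By date of commission (later first): Yilmaz (27 Jun 2011); then Ivanova and Lund (both 19 Feb 2006); then Leclerc (15 Jan 2004); then Kowalski (25 Jun 2003); then Pereira (19 Jun 2003); then Johansson (15 Nov 2001); then Castillo, Abara and Vance (each 15 Sep 2001).
Ivanova and Lund are each Appellate Judge, so the next rule applies.
Ivanova and Lund are each on senior status, so the next rule applies.
Among Ivanova and Lund, by date of first judicial appointment (later first): Ivanova (27 Sep 2003) before Lund (25 Jul 2000).
Among Castillo, Abara and Vance, by office: Castillo (Chief Justice) before Abara and Vance (Presiding Appellate Judge).
Abara and Vance are each on senior status, so the next rule applies.
Among Abara and Vance, by date of first judicial appointment (later first): Abara (15 Feb 2014) before Vance (28 Jun 2009).
Full order: Yilmaz, Ivanova, Lund, Leclerc, Kowalski, Pereira, Johansson, Castillo, Abara, Vance.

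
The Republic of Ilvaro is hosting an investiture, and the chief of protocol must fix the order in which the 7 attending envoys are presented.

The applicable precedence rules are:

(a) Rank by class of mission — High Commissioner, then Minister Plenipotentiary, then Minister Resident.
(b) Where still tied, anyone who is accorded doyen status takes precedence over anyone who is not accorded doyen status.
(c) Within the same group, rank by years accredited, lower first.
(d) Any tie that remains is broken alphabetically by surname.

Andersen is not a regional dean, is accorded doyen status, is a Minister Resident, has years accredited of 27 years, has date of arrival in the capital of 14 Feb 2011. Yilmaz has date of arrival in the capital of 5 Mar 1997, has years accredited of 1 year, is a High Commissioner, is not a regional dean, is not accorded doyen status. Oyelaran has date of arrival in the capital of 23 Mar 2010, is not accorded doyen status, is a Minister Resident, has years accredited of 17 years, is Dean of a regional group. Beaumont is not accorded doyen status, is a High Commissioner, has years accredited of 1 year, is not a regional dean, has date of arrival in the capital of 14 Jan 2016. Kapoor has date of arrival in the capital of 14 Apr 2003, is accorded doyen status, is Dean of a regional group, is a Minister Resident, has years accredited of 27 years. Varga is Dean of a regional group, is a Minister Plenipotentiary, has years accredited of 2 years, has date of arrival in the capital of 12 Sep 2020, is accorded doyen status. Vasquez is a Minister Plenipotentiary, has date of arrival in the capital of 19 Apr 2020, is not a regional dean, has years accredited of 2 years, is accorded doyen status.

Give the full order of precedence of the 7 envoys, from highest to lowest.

By class of mission: Beaumont and Yilmaz (High Commissioner); then Varga and Vasquez (Minister Plenipotentiary); then Andersen, Kapoor and Oyelaran (Minister Resident).
Beaumont and Yilmaz are each not accorded doyen status, so the next rule applies.
Beaumont and Yilmaz both have years accredited 1 year, so the next rule applies.
Among Beaumont and Yilmaz, alphabetically by surname: Beaumont before Yilmaz.
Varga and Vasquez are each accorded doyen status, so the next rule applies.
Varga and Vasquez both have years accredited 2 years, so the next rule applies.
Among Varga and Vasquez, alphabetically by surname: Varga before Vasquez.
Among Andersen, Kapoor and Oyelaran, accorded doyen status before not accorded doyen status: Andersen and Kapoor (accorded doyen status) before Oyelaran (not accorded doyen status).
Andersen and Kapoor both have years accredited 27 years, so the next rule applies.
Among Andersen and Kapoor, alphabetically by surname: Andersen before Kapoor.
Full order: Beaumont, Yilmaz, Varga, Vasquez, Andersen, Kapoor, Oyelaran.

Beaumont, Yilmaz, Varga, Vasquez, Andersen, Kapoor, Oyelaran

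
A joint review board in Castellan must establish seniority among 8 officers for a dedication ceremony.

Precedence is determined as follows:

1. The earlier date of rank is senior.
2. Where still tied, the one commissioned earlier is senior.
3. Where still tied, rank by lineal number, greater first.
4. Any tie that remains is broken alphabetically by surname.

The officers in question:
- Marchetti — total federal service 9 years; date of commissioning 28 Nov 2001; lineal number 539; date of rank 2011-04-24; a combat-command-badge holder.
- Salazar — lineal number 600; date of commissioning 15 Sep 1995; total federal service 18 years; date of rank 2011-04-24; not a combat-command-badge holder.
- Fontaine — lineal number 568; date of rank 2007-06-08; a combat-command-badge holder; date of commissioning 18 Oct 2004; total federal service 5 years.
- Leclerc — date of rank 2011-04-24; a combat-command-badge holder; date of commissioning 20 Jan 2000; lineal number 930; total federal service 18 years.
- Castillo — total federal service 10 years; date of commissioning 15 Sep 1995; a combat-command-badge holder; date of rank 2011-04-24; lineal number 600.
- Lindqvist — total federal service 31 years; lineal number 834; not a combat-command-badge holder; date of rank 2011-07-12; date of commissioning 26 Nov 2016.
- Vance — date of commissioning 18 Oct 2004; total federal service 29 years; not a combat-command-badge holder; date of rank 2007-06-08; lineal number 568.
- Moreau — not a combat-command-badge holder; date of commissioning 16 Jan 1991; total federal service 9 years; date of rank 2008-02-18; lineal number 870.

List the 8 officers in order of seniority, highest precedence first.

Fontaine, Vance, Moreau, Castillo, Salazar, Leclerc, Marchetti, Lindqvist

By date of rank (earlier first): Fontaine and Vance (both 2007-06-08); then Moreau (2008-02-18); then Castillo, Salazar, Leclerc and Marchetti (each 2011-04-24); then Lindqvist (2011-07-12).
Fontaine and Vance both have date of commissioning 18 Oct 2004, so the next rule applies.
Fontaine and Vance both have lineal number 568, so the next rule applies.
Among Fontaine and Vance, alphabetically by surname: Fontaine before Vance.
Among Castillo, Salazar, Leclerc and Marchetti, by date of commissioning (earlier first): Castillo and Salazar (15 Sep 1995) before Leclerc (20 Jan 2000) before Marchetti (28 Nov 2001).
Castillo and Salazar both have lineal number 600, so the next rule applies.
Among Castillo and Salazar, alphabetically by surname: Castillo before Salazar.
Full order: Fontaine, Vance, Moreau, Castillo, Salazar, Leclerc, Marchetti, Lindqvist.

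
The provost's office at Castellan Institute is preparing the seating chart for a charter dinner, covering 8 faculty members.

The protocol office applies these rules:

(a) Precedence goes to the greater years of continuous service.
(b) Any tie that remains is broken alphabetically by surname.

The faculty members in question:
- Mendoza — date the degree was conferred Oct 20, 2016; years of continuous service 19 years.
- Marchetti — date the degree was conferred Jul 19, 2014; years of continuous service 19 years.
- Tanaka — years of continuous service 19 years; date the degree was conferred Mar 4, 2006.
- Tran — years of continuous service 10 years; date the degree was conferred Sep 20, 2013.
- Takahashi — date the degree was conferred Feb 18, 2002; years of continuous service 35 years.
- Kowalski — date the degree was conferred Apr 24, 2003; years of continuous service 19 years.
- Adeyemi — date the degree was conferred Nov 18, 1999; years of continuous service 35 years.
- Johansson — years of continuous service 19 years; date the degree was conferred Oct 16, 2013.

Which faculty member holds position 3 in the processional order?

Johansson

By years of continuous service (higher first): Adeyemi and Takahashi (both 35 years); then Johansson, Kowalski, Marchetti, Mendoza and Tanaka (each 19 years); then Tran (10 years).
Among Adeyemi and Takahashi, alphabetically by surname: Adeyemi before Takahashi.
Among Johansson, Kowalski, Marchetti, Mendoza and Tanaka, alphabetically by surname: Johansson before Kowalski before Marchetti before Mendoza before Tanaka.
Order: Adeyemi, Takahashi, Johansson, Kowalski, Marchetti, Mendoza, Tanaka, Tran.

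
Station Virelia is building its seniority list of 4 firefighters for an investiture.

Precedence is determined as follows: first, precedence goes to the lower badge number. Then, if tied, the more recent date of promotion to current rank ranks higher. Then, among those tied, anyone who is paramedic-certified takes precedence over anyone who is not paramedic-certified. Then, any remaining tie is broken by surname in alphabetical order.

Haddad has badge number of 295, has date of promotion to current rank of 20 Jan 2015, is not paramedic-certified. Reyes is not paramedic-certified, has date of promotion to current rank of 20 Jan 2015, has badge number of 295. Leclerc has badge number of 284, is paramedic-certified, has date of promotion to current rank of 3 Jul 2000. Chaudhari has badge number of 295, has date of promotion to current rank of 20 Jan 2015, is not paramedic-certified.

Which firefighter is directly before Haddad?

By badge number (lower first): Leclerc (284); then Chaudhari, Haddad and Reyes (each 295).
Chaudhari, Haddad and Reyes all have date of promotion to current rank 20 Jan 2015, so the next rule applies.
Chaudhari, Haddad and Reyes are each not paramedic-certified, so the next rule applies.
Among Chaudhari, Haddad and Reyes, alphabetically by surname: Chaudhari before Haddad before Reyes.
Order: Leclerc, Chaudhari, Haddad, Reyes.

Chaudhari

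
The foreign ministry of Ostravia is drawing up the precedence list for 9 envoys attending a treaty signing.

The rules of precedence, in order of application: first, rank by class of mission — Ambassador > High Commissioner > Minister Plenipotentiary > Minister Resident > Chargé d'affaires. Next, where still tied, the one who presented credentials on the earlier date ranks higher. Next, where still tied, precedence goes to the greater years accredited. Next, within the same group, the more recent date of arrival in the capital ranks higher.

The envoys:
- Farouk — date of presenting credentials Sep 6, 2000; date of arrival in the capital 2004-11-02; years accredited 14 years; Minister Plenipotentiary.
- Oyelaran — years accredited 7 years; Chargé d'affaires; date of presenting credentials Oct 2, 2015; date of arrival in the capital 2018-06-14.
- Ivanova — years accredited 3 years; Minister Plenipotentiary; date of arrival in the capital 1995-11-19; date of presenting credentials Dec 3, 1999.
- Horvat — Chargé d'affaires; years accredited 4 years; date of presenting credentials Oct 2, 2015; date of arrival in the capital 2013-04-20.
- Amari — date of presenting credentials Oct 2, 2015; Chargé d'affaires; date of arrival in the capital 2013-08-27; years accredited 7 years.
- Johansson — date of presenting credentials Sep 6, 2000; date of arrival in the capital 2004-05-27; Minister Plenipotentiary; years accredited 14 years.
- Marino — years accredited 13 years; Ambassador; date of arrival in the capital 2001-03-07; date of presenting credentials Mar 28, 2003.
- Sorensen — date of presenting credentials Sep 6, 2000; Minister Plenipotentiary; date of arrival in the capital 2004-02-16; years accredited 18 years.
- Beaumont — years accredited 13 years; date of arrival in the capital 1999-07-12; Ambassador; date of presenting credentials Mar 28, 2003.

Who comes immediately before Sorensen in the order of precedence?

By class of mission: Marino and Beaumont (Ambassador); then Ivanova, Sorensen, Farouk and Johansson (Minister Plenipotentiary); then Oyelaran, Amari and Horvat (Chargé d'affaires).
Marino and Beaumont both have date of presenting credentials Mar 28, 2003, so the next rule applies.
Marino and Beaumont both have years accredited 13 years, so the next rule applies.
Among Marino and Beaumont, by date of arrival in the capital (later first): Marino (2001-03-07) before Beaumont (1999-07-12).
Among Ivanova, Sorensen, Farouk and Johansson, by date of presenting credentials (earlier first): Ivanova (Dec 3, 1999) before Sorensen, Farouk and Johansson (Sep 6, 2000).
Among Sorensen, Farouk and Johansson, by years accredited (higher first): Sorensen (18 years) before Farouk and Johansson (14 years).
Among Farouk and Johansson, by date of arrival in the capital (later first): Farouk (2004-11-02) before Johansson (2004-05-27).
Oyelaran, Amari and Horvat all have date of presenting credentials Oct 2, 2015, so the next rule applies.
Among Oyelaran, Amari and Horvat, by years accredited (higher first): Oyelaran and Amari (7 years) before Horvat (4 years).
Among Oyelaran and Amari, by date of arrival in the capital (later first): Oyelaran (2018-06-14) before Amari (2013-08-27).
Order: Marino, Beaumont, Ivanova, Sorensen, Farouk, Johansson, Oyelaran, Amari, Horvat.

Ivanova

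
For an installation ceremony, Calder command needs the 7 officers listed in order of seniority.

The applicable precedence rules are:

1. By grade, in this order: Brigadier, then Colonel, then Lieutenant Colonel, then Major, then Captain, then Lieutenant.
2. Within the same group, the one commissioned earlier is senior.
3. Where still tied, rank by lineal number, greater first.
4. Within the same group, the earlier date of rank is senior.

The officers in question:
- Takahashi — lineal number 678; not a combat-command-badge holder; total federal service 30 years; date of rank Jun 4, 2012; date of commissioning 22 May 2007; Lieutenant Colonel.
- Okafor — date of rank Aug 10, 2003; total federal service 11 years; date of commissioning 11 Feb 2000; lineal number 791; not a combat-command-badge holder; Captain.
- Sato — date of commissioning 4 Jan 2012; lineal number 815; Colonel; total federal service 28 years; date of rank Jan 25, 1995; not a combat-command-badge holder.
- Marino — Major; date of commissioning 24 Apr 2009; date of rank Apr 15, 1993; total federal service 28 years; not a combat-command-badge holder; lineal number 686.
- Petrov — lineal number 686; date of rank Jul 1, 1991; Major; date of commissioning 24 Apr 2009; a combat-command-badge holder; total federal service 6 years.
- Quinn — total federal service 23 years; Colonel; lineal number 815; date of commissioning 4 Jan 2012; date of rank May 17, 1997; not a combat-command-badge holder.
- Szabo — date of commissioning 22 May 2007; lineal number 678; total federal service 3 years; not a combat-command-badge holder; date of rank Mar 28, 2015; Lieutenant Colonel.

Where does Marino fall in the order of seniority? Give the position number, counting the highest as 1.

By grade: Sato and Quinn (Colonel); then Takahashi and Szabo (Lieutenant Colonel); then Petrov and Marino (Major); then Okafor (Captain).
Sato and Quinn both have date of commissioning 4 Jan 2012, so the next rule applies.
Sato and Quinn both have lineal number 815, so the next rule applies.
Among Sato and Quinn, by date of rank (earlier first): Sato (Jan 25, 1995) before Quinn (May 17, 1997).
Takahashi and Szabo both have date of commissioning 22 May 2007, so the next rule applies.
Takahashi and Szabo both have lineal number 678, so the next rule applies.
Among Takahashi and Szabo, by date of rank (earlier first): Takahashi (Jun 4, 2012) before Szabo (Mar 28, 2015).
Petrov and Marino both have date of commissioning 24 Apr 2009, so the next rule applies.
Petrov and Marino both have lineal number 686, so the next rule applies.
Among Petrov and Marino, by date of rank (earlier first): Petrov (Jul 1, 1991) before Marino (Apr 15, 1993).
Order: Sato, Quinn, Takahashi, Szabo, Petrov, Marino, Okafor. So position 6.

6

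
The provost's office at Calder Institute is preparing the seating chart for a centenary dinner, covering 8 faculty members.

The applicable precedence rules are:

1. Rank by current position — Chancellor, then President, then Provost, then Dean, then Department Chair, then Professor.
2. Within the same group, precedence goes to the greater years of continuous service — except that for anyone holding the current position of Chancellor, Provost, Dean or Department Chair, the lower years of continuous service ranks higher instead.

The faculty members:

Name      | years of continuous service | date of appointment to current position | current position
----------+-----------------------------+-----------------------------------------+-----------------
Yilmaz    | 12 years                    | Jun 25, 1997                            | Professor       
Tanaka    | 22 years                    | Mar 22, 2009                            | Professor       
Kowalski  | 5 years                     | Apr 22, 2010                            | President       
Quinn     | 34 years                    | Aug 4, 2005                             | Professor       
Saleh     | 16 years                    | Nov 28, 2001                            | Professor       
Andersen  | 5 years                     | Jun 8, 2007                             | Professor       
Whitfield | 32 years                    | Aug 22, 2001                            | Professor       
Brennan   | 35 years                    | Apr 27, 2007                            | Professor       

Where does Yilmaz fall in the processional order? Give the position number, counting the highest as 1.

7

By current position: Kowalski (President); then Brennan, Quinn, Whitfield, Tanaka, Saleh, Yilmaz and Andersen (Professor).
Among Brennan, Quinn, Whitfield, Tanaka, Saleh, Yilmaz and Andersen, by years of continuous service (higher first): Brennan (35 years) before Quinn (34 years) before Whitfield (32 years) before Tanaka (22 years) before Saleh (16 years) before Yilmaz (12 years) before Andersen (5 years).
Order: Kowalski, Brennan, Quinn, Whitfield, Tanaka, Saleh, Yilmaz, Andersen. So position 7.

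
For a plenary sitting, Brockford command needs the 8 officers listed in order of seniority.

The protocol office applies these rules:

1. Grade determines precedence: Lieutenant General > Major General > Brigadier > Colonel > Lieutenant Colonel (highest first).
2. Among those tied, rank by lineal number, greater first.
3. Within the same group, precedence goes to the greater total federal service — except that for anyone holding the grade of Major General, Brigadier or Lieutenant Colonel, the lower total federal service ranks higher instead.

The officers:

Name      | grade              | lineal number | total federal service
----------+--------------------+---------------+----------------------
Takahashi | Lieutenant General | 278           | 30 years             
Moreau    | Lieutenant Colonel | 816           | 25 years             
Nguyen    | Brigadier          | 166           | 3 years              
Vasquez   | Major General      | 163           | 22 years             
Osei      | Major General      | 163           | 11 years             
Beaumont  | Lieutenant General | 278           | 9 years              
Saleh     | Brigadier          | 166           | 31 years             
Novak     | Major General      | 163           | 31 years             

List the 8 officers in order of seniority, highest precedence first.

By grade: Takahashi and Beaumont (Lieutenant General); then Osei, Vasquez and Novak (Major General); then Nguyen and Saleh (Brigadier); then Moreau (Lieutenant Colonel).
Takahashi and Beaumont both have lineal number 278, so the next rule applies.
Among Takahashi and Beaumont, by total federal service (higher first): Takahashi (30 years) before Beaumont (9 years).
Osei, Vasquez and Novak all have lineal number 163, so the next rule applies.
Among Osei, Vasquez and Novak, by total federal service (lower first) (reversed rule for this group): Osei (11 years) before Vasquez (22 years) before Novak (31 years).
Nguyen and Saleh both have lineal number 166, so the next rule applies.
Among Nguyen and Saleh, by total federal service (lower first) (reversed rule for this group): Nguyen (3 years) before Saleh (31 years).
Full order: Takahashi, Beaumont, Osei, Vasquez, Novak, Nguyen, Saleh, Moreau.

Takahashi, Beaumont, Osei, Vasquez, Novak, Nguyen, Saleh, Moreau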